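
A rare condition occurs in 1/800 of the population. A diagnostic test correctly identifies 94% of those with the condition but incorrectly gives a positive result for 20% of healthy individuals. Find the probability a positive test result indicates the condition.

Let D = the rare event, + = positive/flagged.
P(D) = 1/800
P(+|D) = 94/100 = 47/50
P(+|D') = 20/100 = 1/5
P(+) = P(+|D)P(D) + P(+|D')P(D')
     = \frac{47}{50} × \frac{1}{800} + \frac{1}{5} × \frac{799}{800}
     = \frac{8037}{40000}
P(D|+) = P(+|D)P(D)/P(+) = \frac{1}{171}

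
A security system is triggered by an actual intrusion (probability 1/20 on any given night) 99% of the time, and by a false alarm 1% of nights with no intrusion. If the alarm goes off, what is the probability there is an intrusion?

Let D = the rare event, + = positive/flagged.
P(D) = 1/20
P(+|D) = 99/100
P(+|D') = 1/100
P(+) = P(+|D)P(D) + P(+|D')P(D')
     = \frac{99}{100} × \frac{1}{20} + \frac{1}{100} × \frac{19}{20}
     = \frac{59}{1000}
P(D|+) = P(+|D)P(D)/P(+) = \frac{99}{118}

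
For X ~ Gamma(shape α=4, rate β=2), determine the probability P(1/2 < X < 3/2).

P(1/2 < X < 3/2) = ∫_{1/2}^{3/2} f(x) dx
where f(x) = \frac{8 x^{3} e^{- 2 x}}{3}
= \frac{-39 + 8 e^{2}}{3 e^{3}}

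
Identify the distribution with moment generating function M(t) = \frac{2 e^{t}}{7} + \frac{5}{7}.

The MGF M(t) = \frac{2 e^{t}}{7} + \frac{5}{7} is the standard form for the Bernoulli distribution.
Comparing with the known MGF formula identifies: Bernoulli(p=2/7)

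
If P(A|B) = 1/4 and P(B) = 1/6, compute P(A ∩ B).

By definition, P(A|B) = P(A ∩ B) / P(B)
So P(A ∩ B) = P(A|B) × P(B)
= 1/4 × 1/6
= 1/24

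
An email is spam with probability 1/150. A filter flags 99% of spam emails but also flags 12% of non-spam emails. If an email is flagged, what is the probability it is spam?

Let D = the rare event, + = positive/flagged.
P(D) = 1/150
P(+|D) = 99/100
P(+|D') = 12/100 = 3/25
P(+) = P(+|D)P(D) + P(+|D')P(D')
     = \frac{99}{100} × \frac{1}{150} + \frac{3}{25} × \frac{149}{150}
     = \frac{629}{5000}
P(D|+) = P(+|D)P(D)/P(+) = \frac{33}{629}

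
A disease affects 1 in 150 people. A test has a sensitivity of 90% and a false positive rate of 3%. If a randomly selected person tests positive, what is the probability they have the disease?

Let D = the rare event, + = positive/flagged.
P(D) = 1/150
P(+|D) = 90/100 = 9/10
P(+|D') = 3/100
P(+) = P(+|D)P(D) + P(+|D')P(D')
     = \frac{9}{10} × \frac{1}{150} + \frac{3}{100} × \frac{149}{150}
     = \frac{179}{5000}
P(D|+) = P(+|D)P(D)/P(+) = \frac{30}{179}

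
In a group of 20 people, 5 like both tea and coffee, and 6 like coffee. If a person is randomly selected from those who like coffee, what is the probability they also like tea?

P(A ∩ B) = 5/20 = 1/4
P(B) = 6/20 = 3/10
P(A|B) = P(A ∩ B) / P(B) = (1/4) / (3/10) = 5/6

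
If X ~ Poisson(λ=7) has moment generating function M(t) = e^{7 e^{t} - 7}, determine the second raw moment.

To find E[X^2], compute M^(2)(0):
M^(1)(t) = 7 e^{t} e^{7 e^{t} - 7}
M^(2)(t) = 49 e^{2 t} e^{7 e^{t} - 7} + 7 e^{t} e^{7 e^{t} - 7}
M^(2)(0) = 56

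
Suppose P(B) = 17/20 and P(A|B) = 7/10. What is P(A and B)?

By definition, P(A|B) = P(A ∩ B) / P(B)
So P(A ∩ B) = P(A|B) × P(B)
= 7/10 × 17/20
= 119/200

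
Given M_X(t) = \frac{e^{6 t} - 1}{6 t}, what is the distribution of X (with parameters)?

The MGF M(t) = \frac{e^{6 t} - 1}{6 t} is the standard form for the Uniform distribution.
Comparing with the known MGF formula identifies: Uniform(0, 6)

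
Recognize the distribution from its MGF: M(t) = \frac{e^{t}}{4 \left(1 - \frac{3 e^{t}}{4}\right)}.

The MGF M(t) = \frac{e^{t}}{4 \left(1 - \frac{3 e^{t}}{4}\right)} is the standard form for the Geometric distribution.
Comparing with the known MGF formula identifies: Geometric(p=1/4), X = trial number of first success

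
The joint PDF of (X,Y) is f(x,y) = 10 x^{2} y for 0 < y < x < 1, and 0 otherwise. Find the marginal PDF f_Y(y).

f_Y(y) = ∫_y^1 10 x^{2} y dx = \frac{10 y \left(1 - y^{3}\right)}{3}
for 0 < y < 1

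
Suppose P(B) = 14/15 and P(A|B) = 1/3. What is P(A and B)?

By definition, P(A|B) = P(A ∩ B) / P(B)
So P(A ∩ B) = P(A|B) × P(B)
= 1/3 × 14/15
= 14/45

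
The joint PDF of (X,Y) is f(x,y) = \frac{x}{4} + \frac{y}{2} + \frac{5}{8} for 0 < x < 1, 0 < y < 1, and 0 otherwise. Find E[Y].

E[Y] = ∫_0^1 ∫_0^1 y × f(x,y) dx dy
= \frac{13}{24}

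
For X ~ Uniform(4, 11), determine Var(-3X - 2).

For X ~ Uniform(4, 11):
Var(X) = \frac{49}{12}
Var(-3X - 2) = (-3)² × Var(X) = 9 × \frac{49}{12} = \frac{147}{4}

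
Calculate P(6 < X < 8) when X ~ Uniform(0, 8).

P(6 < X < 8) = ∫_{6}^{8} f(x) dx
where f(x) = \frac{1}{8}
= \frac{1}{4}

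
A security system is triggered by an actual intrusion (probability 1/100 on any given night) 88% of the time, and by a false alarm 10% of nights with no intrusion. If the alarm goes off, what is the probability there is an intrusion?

Let D = the rare event, + = positive/flagged.
P(D) = 1/100
P(+|D) = 88/100 = 22/25
P(+|D') = 10/100 = 1/10
P(+) = P(+|D)P(D) + P(+|D')P(D')
     = \frac{22}{25} × \frac{1}{100} + \frac{1}{10} × \frac{99}{100}
     = \frac{539}{5000}
P(D|+) = P(+|D)P(D)/P(+) = \frac{4}{49}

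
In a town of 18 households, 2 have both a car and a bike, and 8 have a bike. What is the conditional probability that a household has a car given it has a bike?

P(A ∩ B) = 2/18 = 1/9
P(B) = 8/18 = 4/9
P(A|B) = P(A ∩ B) / P(B) = (1/9) / (4/9) = 1/4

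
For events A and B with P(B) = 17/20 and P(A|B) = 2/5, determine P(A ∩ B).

By definition, P(A|B) = P(A ∩ B) / P(B)
So P(A ∩ B) = P(A|B) × P(B)
= 2/5 × 17/20
= 17/50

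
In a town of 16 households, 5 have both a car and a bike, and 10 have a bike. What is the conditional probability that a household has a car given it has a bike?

P(A ∩ B) = 5/16
P(B) = 10/16 = 5/8
P(A|B) = P(A ∩ B) / P(B) = (5/16) / (5/8) = 1/2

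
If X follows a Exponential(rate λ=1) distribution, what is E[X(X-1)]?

E[X(X-1)] = E[X² - X] = E[X²] - E[X]
E[X] = 1
E[X²] = Var(X) + (E[X])² = 1 + (1)² = 2
E[X(X-1)] = 2 - 1 = 1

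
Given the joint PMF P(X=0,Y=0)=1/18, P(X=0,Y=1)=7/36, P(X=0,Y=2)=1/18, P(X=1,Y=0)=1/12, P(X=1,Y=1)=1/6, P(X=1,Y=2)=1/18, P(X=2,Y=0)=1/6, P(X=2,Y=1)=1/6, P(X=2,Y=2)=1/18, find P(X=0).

P(X=0) = P(X=0,Y=0) + P(X=0,Y=1) + P(X=0,Y=2)
= 1/18 + 7/36 + 1/18
= 11/36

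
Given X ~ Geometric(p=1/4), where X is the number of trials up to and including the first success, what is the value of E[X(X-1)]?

E[X(X-1)] = E[X² - X] = E[X²] - E[X]
E[X] = 4
E[X²] = Var(X) + (E[X])² = 12 + (4)² = 28
E[X(X-1)] = 28 - 4 = 24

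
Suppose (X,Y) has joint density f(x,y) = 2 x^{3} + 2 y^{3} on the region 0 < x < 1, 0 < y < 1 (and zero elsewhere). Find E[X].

E[X] = ∫_0^1 ∫_0^1 x × f(x,y) dy dx
= ∫_0^1 ∫_0^1 x × (2 x^{3} + 2 y^{3}) dy dx
= \frac{13}{20}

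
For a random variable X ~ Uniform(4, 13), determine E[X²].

Using the identity E[X²] = Var(X) + (E[X])²:
E[X] = \frac{17}{2}
Var(X) = \frac{27}{4}
E[X²] = \frac{27}{4} + (\frac{17}{2})²
= 79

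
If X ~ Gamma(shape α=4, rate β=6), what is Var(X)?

For X ~ Gamma(shape α=4, rate β=6):
Var(X) = \frac{1}{9}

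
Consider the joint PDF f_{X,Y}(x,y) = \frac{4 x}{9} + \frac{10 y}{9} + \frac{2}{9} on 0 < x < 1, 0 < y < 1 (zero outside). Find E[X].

E[X] = ∫_0^1 ∫_0^1 x × f(x,y) dy dx
= ∫_0^1 ∫_0^1 x × (\frac{4 x}{9} + \frac{10 y}{9} + \frac{2}{9}) dy dx
= \frac{29}{54}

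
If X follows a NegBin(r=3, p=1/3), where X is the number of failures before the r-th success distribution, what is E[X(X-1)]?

E[X(X-1)] = E[X² - X] = E[X²] - E[X]
E[X] = 6
E[X²] = Var(X) + (E[X])² = 18 + (6)² = 54
E[X(X-1)] = 54 - 6 = 48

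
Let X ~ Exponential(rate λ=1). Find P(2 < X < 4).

P(2 < X < 4) = ∫_{2}^{4} f(x) dx
where f(x) = e^{- x}
= - \frac{1 - e^{2}}{e^{4}}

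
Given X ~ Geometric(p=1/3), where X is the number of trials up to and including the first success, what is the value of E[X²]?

Using the identity E[X²] = Var(X) + (E[X])²:
E[X] = 3
Var(X) = 6
E[X²] = 6 + (3)²
= 15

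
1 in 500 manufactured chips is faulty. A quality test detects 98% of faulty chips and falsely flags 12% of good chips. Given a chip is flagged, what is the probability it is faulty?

Let D = the rare event, + = positive/flagged.
P(D) = 1/500
P(+|D) = 98/100 = 49/50
P(+|D') = 12/100 = 3/25
P(+) = P(+|D)P(D) + P(+|D')P(D')
     = \frac{49}{50} × \frac{1}{500} + \frac{3}{25} × \frac{499}{500}
     = \frac{3043}{25000}
P(D|+) = P(+|D)P(D)/P(+) = \frac{49}{3043}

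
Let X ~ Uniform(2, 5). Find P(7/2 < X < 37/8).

P(7/2 < X < 37/8) = ∫_{7/2}^{37/8} f(x) dx
where f(x) = \frac{1}{3}
= \frac{3}{8}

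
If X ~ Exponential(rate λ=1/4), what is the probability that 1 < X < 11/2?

P(1 < X < 11/2) = ∫_{1}^{11/2} f(x) dx
where f(x) = \frac{e^{- \frac{x}{4}}}{4}
= - \frac{1}{e^{\frac{11}{8}}} + e^{- \frac{1}{4}}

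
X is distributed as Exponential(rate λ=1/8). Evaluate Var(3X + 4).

For X ~ Exponential(rate λ=1/8):
Var(X) = 64
Var(3X + 4) = (3)² × Var(X) = 9 × 64 = 576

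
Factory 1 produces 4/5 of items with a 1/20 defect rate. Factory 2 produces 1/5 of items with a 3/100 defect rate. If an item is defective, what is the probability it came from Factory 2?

Using Bayes' theorem:
P(F1) = 4/5, P(D|F1) = 1/20
P(F2) = 1/5, P(D|F2) = 3/100
P(D) = P(D|F1)P(F1) + P(D|F2)P(F2)
     = \frac{23}{500}
P(F2|D) = P(D|F2)P(F2) / P(D)
= \frac{3}{23}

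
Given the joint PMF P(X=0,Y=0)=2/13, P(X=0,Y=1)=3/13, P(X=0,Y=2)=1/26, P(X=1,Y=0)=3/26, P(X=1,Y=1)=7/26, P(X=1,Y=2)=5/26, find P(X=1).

P(X=1) = P(X=1,Y=0) + P(X=1,Y=1) + P(X=1,Y=2)
= 3/26 + 7/26 + 5/26
= 15/26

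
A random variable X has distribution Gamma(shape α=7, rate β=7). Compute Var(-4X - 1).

For X ~ Gamma(shape α=7, rate β=7):
Var(X) = \frac{1}{7}
Var(-4X - 1) = (-4)² × Var(X) = 16 × \frac{1}{7} = \frac{16}{7}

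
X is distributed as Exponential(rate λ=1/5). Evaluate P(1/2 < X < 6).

P(1/2 < X < 6) = ∫_{1/2}^{6} f(x) dx
where f(x) = \frac{e^{- \frac{x}{5}}}{5}
= - \frac{1}{e^{\frac{6}{5}}} + e^{- \frac{1}{10}}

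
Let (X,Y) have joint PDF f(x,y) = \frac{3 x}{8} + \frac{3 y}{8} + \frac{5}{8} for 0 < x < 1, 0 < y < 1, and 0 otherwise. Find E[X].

E[X] = ∫_0^1 ∫_0^1 x × f(x,y) dy dx
= ∫_0^1 ∫_0^1 x × (\frac{3 x}{8} + \frac{3 y}{8} + \frac{5}{8}) dy dx
= \frac{17}{32}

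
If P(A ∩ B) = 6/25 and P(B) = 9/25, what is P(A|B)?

P(A|B) = P(A ∩ B) / P(B)
= (6/25) / (9/25)
= 2/3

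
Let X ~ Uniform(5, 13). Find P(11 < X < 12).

P(11 < X < 12) = ∫_{11}^{12} f(x) dx
where f(x) = \frac{1}{8}
= \frac{1}{8}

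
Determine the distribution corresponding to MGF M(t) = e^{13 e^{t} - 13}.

The MGF M(t) = e^{13 e^{t} - 13} is the standard form for the Poisson distribution.
Comparing with the known MGF formula identifies: Poisson(λ=13)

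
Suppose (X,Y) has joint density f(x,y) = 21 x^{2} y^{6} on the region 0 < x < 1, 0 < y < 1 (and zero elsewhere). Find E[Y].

E[Y] = ∫_0^1 ∫_0^1 y × f(x,y) dx dy
= \frac{7}{8}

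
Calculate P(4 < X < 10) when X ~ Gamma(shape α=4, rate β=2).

P(4 < X < 10) = ∫_{4}^{10} f(x) dx
where f(x) = \frac{8 x^{3} e^{- 2 x}}{3}
= \frac{-4663 + 379 e^{12}}{3 e^{20}}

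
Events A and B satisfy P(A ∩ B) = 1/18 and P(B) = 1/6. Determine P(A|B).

P(A|B) = P(A ∩ B) / P(B)
= (1/18) / (1/6)
= 1/3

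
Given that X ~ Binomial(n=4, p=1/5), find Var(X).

For X ~ Binomial(n=4, p=1/5):
Var(X) = \frac{16}{25}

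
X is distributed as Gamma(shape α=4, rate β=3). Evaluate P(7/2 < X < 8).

P(7/2 < X < 8) = ∫_{7/2}^{8} f(x) dx
where f(x) = \frac{27 x^{3} e^{- 3 x}}{2}
= - \frac{2617}{e^{24}} + \frac{4153}{16 e^{\frac{21}{2}}}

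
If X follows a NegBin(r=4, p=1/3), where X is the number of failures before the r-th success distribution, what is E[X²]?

Using the identity E[X²] = Var(X) + (E[X])²:
E[X] = 8
Var(X) = 24
E[X²] = 24 + (8)²
= 88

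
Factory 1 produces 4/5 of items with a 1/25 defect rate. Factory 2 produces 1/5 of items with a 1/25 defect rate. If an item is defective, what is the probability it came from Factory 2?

Using Bayes' theorem:
P(F1) = 4/5, P(D|F1) = 1/25
P(F2) = 1/5, P(D|F2) = 1/25
P(D) = P(D|F1)P(F1) + P(D|F2)P(F2)
     = \frac{1}{25}
P(F2|D) = P(D|F2)P(F2) / P(D)
= \frac{1}{5}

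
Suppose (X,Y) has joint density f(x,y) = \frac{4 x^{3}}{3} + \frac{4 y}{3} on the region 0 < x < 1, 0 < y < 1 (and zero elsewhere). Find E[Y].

E[Y] = ∫_0^1 ∫_0^1 y × f(x,y) dx dy
= \frac{11}{18}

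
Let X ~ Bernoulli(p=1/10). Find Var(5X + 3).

For X ~ Bernoulli(p=1/10):
Var(X) = \frac{9}{100}
Var(5X + 3) = (5)² × Var(X) = 25 × \frac{9}{100} = \frac{9}{4}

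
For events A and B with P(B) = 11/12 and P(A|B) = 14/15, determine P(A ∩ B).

By definition, P(A|B) = P(A ∩ B) / P(B)
So P(A ∩ B) = P(A|B) × P(B)
= 14/15 × 11/12
= 77/90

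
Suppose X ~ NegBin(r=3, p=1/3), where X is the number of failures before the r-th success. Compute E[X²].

Using the identity E[X²] = Var(X) + (E[X])²:
E[X] = 6
Var(X) = 18
E[X²] = 18 + (6)²
= 54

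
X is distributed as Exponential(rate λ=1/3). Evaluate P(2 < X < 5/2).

P(2 < X < 5/2) = ∫_{2}^{5/2} f(x) dx
where f(x) = \frac{e^{- \frac{x}{3}}}{3}
= - \frac{1}{e^{\frac{5}{6}}} + e^{- \frac{2}{3}}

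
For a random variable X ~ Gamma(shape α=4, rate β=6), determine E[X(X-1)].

E[X(X-1)] = E[X² - X] = E[X²] - E[X]
E[X] = \frac{2}{3}
E[X²] = Var(X) + (E[X])² = \frac{1}{9} + (\frac{2}{3})² = \frac{5}{9}
E[X(X-1)] = \frac{5}{9} - \frac{2}{3} = - \frac{1}{9}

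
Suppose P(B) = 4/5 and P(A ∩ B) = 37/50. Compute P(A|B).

P(A|B) = P(A ∩ B) / P(B)
= (37/50) / (4/5)
= 37/40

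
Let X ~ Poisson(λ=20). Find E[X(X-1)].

E[X(X-1)] = E[X² - X] = E[X²] - E[X]
E[X] = 20
E[X²] = Var(X) + (E[X])² = 20 + (20)² = 420
E[X(X-1)] = 420 - 20 = 400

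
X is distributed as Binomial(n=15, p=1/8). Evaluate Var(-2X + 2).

For X ~ Binomial(n=15, p=1/8):
Var(X) = \frac{105}{64}
Var(-2X + 2) = (-2)² × Var(X) = 4 × \frac{105}{64} = \frac{105}{16}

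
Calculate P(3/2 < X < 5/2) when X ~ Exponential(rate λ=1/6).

P(3/2 < X < 5/2) = ∫_{3/2}^{5/2} f(x) dx
where f(x) = \frac{e^{- \frac{x}{6}}}{6}
= - \frac{1}{e^{\frac{5}{12}}} + e^{- \frac{1}{4}}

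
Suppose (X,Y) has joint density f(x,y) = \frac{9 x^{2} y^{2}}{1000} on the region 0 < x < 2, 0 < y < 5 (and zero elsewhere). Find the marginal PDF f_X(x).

f_X(x) = ∫_0^5 f(x,y) dy
= ∫_0^5 \frac{9 x^{2} y^{2}}{1000} dy
= \frac{3 x^{2}}{8} for 0 < x < 2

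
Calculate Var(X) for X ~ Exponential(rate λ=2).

For X ~ Exponential(rate λ=2):
Var(X) = \frac{1}{4}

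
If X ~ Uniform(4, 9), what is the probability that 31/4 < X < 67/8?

P(31/4 < X < 67/8) = ∫_{31/4}^{67/8} f(x) dx
where f(x) = \frac{1}{5}
= \frac{1}{8}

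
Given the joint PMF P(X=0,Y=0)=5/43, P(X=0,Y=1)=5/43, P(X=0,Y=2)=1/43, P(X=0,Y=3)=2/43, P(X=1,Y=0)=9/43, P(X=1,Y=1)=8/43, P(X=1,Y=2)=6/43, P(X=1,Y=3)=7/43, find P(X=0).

P(X=0) = P(X=0,Y=0) + P(X=0,Y=1) + P(X=0,Y=2) + P(X=0,Y=3)
= 5/43 + 5/43 + 1/43 + 2/43
= 13/43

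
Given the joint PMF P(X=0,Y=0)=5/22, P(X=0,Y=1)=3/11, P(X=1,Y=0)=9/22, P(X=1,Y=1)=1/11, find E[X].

First find marginal of X:
P(X=0) = 1/2
P(X=1) = 1/2
E[X] = 0 × 1/2 + 1 × 1/2 = 1/2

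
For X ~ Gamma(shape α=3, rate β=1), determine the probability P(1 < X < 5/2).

P(1 < X < 5/2) = ∫_{1}^{5/2} f(x) dx
where f(x) = \frac{x^{2} e^{- x}}{2}
= - \frac{53}{8 e^{\frac{5}{2}}} + \frac{5}{2 e}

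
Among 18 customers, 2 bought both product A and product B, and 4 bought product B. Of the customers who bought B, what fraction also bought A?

P(A ∩ B) = 2/18 = 1/9
P(B) = 4/18 = 2/9
P(A|B) = P(A ∩ B) / P(B) = (1/9) / (2/9) = 1/2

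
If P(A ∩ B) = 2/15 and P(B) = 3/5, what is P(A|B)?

P(A|B) = P(A ∩ B) / P(B)
= (2/15) / (3/5)
= 2/9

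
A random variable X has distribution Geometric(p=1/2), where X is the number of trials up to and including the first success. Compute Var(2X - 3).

For X ~ Geometric(p=1/2), where X is the number of trials up to and including the first success:
Var(X) = 2
Var(2X - 3) = (2)² × Var(X) = 4 × 2 = 8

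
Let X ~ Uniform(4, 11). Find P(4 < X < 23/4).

P(4 < X < 23/4) = ∫_{4}^{23/4} f(x) dx
where f(x) = \frac{1}{7}
= \frac{1}{4}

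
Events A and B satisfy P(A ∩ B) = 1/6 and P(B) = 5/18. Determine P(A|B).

P(A|B) = P(A ∩ B) / P(B)
= (1/6) / (5/18)
= 3/5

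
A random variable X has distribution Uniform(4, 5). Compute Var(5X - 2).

For X ~ Uniform(4, 5):
Var(X) = \frac{1}{12}
Var(5X - 2) = (5)² × Var(X) = 25 × \frac{1}{12} = \frac{25}{12}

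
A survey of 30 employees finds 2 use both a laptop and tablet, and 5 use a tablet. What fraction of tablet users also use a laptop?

P(A ∩ B) = 2/30 = 1/15
P(B) = 5/30 = 1/6
P(A|B) = P(A ∩ B) / P(B) = (1/15) / (1/6) = 2/5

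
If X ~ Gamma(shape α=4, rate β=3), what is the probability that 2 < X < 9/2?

P(2 < X < 9/2) = ∫_{2}^{9/2} f(x) dx
where f(x) = \frac{27 x^{3} e^{- 3 x}}{2}
= - \frac{8251}{16 e^{\frac{27}{2}}} + \frac{61}{e^{6}}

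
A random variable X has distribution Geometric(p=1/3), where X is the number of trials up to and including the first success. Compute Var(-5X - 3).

For X ~ Geometric(p=1/3), where X is the number of trials up to and including the first success:
Var(X) = 6
Var(-5X - 3) = (-5)² × Var(X) = 25 × 6 = 150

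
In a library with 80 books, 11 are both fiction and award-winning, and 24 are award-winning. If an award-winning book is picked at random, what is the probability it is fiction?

P(A ∩ B) = 11/80
P(B) = 24/80 = 3/10
P(A|B) = P(A ∩ B) / P(B) = (11/80) / (3/10) = 11/24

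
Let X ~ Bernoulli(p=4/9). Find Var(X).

For X ~ Bernoulli(p=4/9):
Var(X) = \frac{20}{81}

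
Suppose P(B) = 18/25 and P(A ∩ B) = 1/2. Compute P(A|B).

P(A|B) = P(A ∩ B) / P(B)
= (1/2) / (18/25)
= 25/36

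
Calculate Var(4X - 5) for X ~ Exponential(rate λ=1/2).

For X ~ Exponential(rate λ=1/2):
Var(X) = 4
Var(4X - 5) = (4)² × Var(X) = 16 × 4 = 64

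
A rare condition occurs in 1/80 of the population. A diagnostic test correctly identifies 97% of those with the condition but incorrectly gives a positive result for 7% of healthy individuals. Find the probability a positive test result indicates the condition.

Let D = the rare event, + = positive/flagged.
P(D) = 1/80
P(+|D) = 97/100
P(+|D') = 7/100
P(+) = P(+|D)P(D) + P(+|D')P(D')
     = \frac{97}{100} × \frac{1}{80} + \frac{7}{100} × \frac{79}{80}
     = \frac{13}{160}
P(D|+) = P(+|D)P(D)/P(+) = \frac{97}{650}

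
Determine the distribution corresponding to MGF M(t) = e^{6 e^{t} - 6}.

The MGF M(t) = e^{6 e^{t} - 6} is the standard form for the Poisson distribution.
Comparing with the known MGF formula identifies: Poisson(λ=6)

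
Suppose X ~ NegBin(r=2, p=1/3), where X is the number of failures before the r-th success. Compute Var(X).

For X ~ NegBin(r=2, p=1/3), where X is the number of failures before the r-th success:
Var(X) = 12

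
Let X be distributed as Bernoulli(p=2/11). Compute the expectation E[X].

For X ~ Bernoulli(p=2/11), the expected value is:
E[X] = \frac{2}{11}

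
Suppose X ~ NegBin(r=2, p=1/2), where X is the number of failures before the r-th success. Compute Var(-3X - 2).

For X ~ NegBin(r=2, p=1/2), where X is the number of failures before the r-th success:
Var(X) = 4
Var(-3X - 2) = (-3)² × Var(X) = 9 × 4 = 36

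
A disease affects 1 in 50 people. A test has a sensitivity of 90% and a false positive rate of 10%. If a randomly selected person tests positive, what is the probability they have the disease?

Let D = the rare event, + = positive/flagged.
P(D) = 1/50
P(+|D) = 90/100 = 9/10
P(+|D') = 10/100 = 1/10
P(+) = P(+|D)P(D) + P(+|D')P(D')
     = \frac{9}{10} × \frac{1}{50} + \frac{1}{10} × \frac{49}{50}
     = \frac{29}{250}
P(D|+) = P(+|D)P(D)/P(+) = \frac{9}{58}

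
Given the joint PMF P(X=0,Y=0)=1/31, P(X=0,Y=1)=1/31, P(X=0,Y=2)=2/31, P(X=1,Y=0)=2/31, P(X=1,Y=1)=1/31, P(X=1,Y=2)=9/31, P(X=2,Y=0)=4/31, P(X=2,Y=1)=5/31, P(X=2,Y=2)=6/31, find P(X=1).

P(X=1) = P(X=1,Y=0) + P(X=1,Y=1) + P(X=1,Y=2)
= 2/31 + 1/31 + 9/31
= 12/31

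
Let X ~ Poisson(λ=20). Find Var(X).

For X ~ Poisson(λ=20):
Var(X) = 20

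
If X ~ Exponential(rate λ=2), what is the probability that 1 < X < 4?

P(1 < X < 4) = ∫_{1}^{4} f(x) dx
where f(x) = 2 e^{- 2 x}
= - \frac{1 - e^{6}}{e^{8}}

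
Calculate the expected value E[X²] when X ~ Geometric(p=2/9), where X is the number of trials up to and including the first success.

Using the identity E[X²] = Var(X) + (E[X])²:
E[X] = \frac{9}{2}
Var(X) = \frac{63}{4}
E[X²] = \frac{63}{4} + (\frac{9}{2})²
= 36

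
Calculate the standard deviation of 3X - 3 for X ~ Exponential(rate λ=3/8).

For X ~ Exponential(rate λ=3/8):
Var(X) = \frac{64}{9}
SD(X) = √(Var(X)) = √(\frac{64}{9}) = \frac{8}{3}
SD(3X - 3) = |3| × SD(X) = 3 × \frac{8}{3} = 8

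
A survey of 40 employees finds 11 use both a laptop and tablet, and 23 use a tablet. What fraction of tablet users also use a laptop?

P(A ∩ B) = 11/40
P(B) = 23/40
P(A|B) = P(A ∩ B) / P(B) = (11/40) / (23/40) = 11/23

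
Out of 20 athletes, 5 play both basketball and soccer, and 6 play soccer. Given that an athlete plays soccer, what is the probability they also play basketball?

P(A ∩ B) = 5/20 = 1/4
P(B) = 6/20 = 3/10
P(A|B) = P(A ∩ B) / P(B) = (1/4) / (3/10) = 5/6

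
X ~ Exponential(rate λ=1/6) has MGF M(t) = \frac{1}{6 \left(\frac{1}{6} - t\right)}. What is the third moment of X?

To find E[X^3], compute M^(3)(0):
M^(1)(t) = \frac{1}{6 \left(\frac{1}{6} - t\right)^{2}}
M^(2)(t) = \frac{1}{3 \left(\frac{1}{6} - t\right)^{3}}
M^(3)(t) = \frac{1}{\left(\frac{1}{6} - t\right)^{4}}
M^(3)(0) = 1296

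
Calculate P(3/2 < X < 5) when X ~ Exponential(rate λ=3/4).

P(3/2 < X < 5) = ∫_{3/2}^{5} f(x) dx
where f(x) = \frac{3 e^{- \frac{3 x}{4}}}{4}
= - \frac{1}{e^{\frac{15}{4}}} + e^{- \frac{9}{8}}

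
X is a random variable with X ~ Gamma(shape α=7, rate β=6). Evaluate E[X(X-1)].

E[X(X-1)] = E[X² - X] = E[X²] - E[X]
E[X] = \frac{7}{6}
E[X²] = Var(X) + (E[X])² = \frac{7}{36} + (\frac{7}{6})² = \frac{14}{9}
E[X(X-1)] = \frac{14}{9} - \frac{7}{6} = \frac{7}{18}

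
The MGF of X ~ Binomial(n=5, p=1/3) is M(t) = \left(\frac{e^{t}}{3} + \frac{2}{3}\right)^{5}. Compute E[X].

To find E[X], compute M^(1)(0):
M^(1)(t) = \frac{5 \left(\frac{e^{t}}{3} + \frac{2}{3}\right)^{4} e^{t}}{3}
M^(1)(0) = \frac{5}{3}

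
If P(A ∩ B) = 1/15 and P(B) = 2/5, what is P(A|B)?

P(A|B) = P(A ∩ B) / P(B)
= (1/15) / (2/5)
= 1/6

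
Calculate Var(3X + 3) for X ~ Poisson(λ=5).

For X ~ Poisson(λ=5):
Var(X) = 5
Var(3X + 3) = (3)² × Var(X) = 9 × 5 = 45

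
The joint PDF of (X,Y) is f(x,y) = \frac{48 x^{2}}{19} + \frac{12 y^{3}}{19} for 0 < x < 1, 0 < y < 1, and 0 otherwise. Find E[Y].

E[Y] = ∫_0^1 ∫_0^1 y × f(x,y) dx dy
= \frac{52}{95}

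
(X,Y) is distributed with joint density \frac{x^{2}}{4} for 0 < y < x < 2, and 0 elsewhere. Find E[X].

f_X(x) = ∫_0^x \frac{x^{2}}{4} dy = \frac{x^{3}}{4}
E[X] = ∫_0^2 x × (\frac{x^{3}}{4}) dx = \frac{8}{5}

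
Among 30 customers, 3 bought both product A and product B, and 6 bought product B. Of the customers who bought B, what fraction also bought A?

P(A ∩ B) = 3/30 = 1/10
P(B) = 6/30 = 1/5
P(A|B) = P(A ∩ B) / P(B) = (1/10) / (1/5) = 1/2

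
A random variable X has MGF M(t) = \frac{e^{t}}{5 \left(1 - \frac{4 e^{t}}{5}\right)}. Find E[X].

To find E[X], compute M^(1)(0):
M^(1)(t) = \frac{e^{t}}{5 \left(1 - \frac{4 e^{t}}{5}\right)} + \frac{4 e^{2 t}}{25 \left(1 - \frac{4 e^{t}}{5}\right)^{2}}
M^(1)(0) = 5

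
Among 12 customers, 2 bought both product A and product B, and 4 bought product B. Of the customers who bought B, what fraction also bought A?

P(A ∩ B) = 2/12 = 1/6
P(B) = 4/12 = 1/3
P(A|B) = P(A ∩ B) / P(B) = (1/6) / (1/3) = 1/2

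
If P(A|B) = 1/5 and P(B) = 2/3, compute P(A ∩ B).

By definition, P(A|B) = P(A ∩ B) / P(B)
So P(A ∩ B) = P(A|B) × P(B)
= 1/5 × 2/3
= 2/15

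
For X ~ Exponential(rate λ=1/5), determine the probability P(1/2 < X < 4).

P(1/2 < X < 4) = ∫_{1/2}^{4} f(x) dx
where f(x) = \frac{e^{- \frac{x}{5}}}{5}
= - \frac{1}{e^{\frac{4}{5}}} + e^{- \frac{1}{10}}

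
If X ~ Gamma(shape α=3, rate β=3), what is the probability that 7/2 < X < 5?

P(7/2 < X < 5) = ∫_{7/2}^{5} f(x) dx
where f(x) = \frac{27 x^{2} e^{- 3 x}}{2}
= - \frac{257}{2 e^{15}} + \frac{533}{8 e^{\frac{21}{2}}}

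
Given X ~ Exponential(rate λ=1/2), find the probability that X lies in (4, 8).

P(4 < X < 8) = ∫_{4}^{8} f(x) dx
where f(x) = \frac{e^{- \frac{x}{2}}}{2}
= - \frac{1 - e^{2}}{e^{4}}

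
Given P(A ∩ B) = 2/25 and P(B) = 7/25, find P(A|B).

P(A|B) = P(A ∩ B) / P(B)
= (2/25) / (7/25)
= 2/7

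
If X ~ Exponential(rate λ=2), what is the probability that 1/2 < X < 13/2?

P(1/2 < X < 13/2) = ∫_{1/2}^{13/2} f(x) dx
where f(x) = 2 e^{- 2 x}
= - \frac{1 - e^{12}}{e^{13}}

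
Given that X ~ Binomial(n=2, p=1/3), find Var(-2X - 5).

For X ~ Binomial(n=2, p=1/3):
Var(X) = \frac{4}{9}
Var(-2X - 5) = (-2)² × Var(X) = 4 × \frac{4}{9} = \frac{16}{9}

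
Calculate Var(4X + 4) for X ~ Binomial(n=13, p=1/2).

For X ~ Binomial(n=13, p=1/2):
Var(X) = \frac{13}{4}
Var(4X + 4) = (4)² × Var(X) = 16 × \frac{13}{4} = 52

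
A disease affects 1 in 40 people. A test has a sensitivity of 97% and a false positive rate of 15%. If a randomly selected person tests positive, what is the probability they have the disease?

Let D = the rare event, + = positive/flagged.
P(D) = 1/40
P(+|D) = 97/100
P(+|D') = 15/100 = 3/20
P(+) = P(+|D)P(D) + P(+|D')P(D')
     = \frac{97}{100} × \frac{1}{40} + \frac{3}{20} × \frac{39}{40}
     = \frac{341}{2000}
P(D|+) = P(+|D)P(D)/P(+) = \frac{97}{682}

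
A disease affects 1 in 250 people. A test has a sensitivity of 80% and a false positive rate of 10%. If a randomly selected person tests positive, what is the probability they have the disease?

Let D = the rare event, + = positive/flagged.
P(D) = 1/250
P(+|D) = 80/100 = 4/5
P(+|D') = 10/100 = 1/10
P(+) = P(+|D)P(D) + P(+|D')P(D')
     = \frac{4}{5} × \frac{1}{250} + \frac{1}{10} × \frac{249}{250}
     = \frac{257}{2500}
P(D|+) = P(+|D)P(D)/P(+) = \frac{8}{257}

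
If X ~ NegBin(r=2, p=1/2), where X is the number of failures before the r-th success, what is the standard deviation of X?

For X ~ NegBin(r=2, p=1/2), where X is the number of failures before the r-th success:
Var(X) = 4
SD(X) = √(Var(X)) = √(4) = 2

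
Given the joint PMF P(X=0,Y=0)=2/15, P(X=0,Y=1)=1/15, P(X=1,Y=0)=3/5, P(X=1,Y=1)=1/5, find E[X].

First find marginal of X:
P(X=0) = 1/5
P(X=1) = 4/5
E[X] = 0 × 1/5 + 1 × 4/5 = 4/5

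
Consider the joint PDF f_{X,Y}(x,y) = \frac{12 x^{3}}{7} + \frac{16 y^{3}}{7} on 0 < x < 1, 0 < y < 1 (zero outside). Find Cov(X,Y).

E[XY] = ∫∫ xy × f(x,y) dx dy = \frac{2}{5}
E[X] = \frac{22}{35}
E[Y] = \frac{47}{70}
Cov(X,Y) = E[XY] - E[X]E[Y] = - \frac{27}{1225}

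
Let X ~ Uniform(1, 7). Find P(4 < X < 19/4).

P(4 < X < 19/4) = ∫_{4}^{19/4} f(x) dx
where f(x) = \frac{1}{6}
= \frac{1}{8}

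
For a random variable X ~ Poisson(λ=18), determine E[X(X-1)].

E[X(X-1)] = E[X² - X] = E[X²] - E[X]
E[X] = 18
E[X²] = Var(X) + (E[X])² = 18 + (18)² = 342
E[X(X-1)] = 342 - 18 = 324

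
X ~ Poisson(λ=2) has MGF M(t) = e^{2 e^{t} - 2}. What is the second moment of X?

To find E[X^2], compute M^(2)(0):
M^(1)(t) = 2 e^{t} e^{2 e^{t} - 2}
M^(2)(t) = 4 e^{2 t} e^{2 e^{t} - 2} + 2 e^{t} e^{2 e^{t} - 2}
M^(2)(0) = 6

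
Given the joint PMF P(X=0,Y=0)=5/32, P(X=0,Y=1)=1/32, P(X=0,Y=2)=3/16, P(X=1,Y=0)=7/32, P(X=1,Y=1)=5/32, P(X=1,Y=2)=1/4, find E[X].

First find marginal of X:
P(X=0) = 3/8
P(X=1) = 5/8
E[X] = 0 × 3/8 + 1 × 5/8 = 5/8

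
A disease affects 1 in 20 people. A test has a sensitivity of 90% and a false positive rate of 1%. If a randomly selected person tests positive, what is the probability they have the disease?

Let D = the rare event, + = positive/flagged.
P(D) = 1/20
P(+|D) = 90/100 = 9/10
P(+|D') = 1/100
P(+) = P(+|D)P(D) + P(+|D')P(D')
     = \frac{9}{10} × \frac{1}{20} + \frac{1}{100} × \frac{19}{20}
     = \frac{109}{2000}
P(D|+) = P(+|D)P(D)/P(+) = \frac{90}{109}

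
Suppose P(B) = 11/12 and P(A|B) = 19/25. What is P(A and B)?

By definition, P(A|B) = P(A ∩ B) / P(B)
So P(A ∩ B) = P(A|B) × P(B)
= 19/25 × 11/12
= 209/300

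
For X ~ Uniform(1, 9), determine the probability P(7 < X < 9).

P(7 < X < 9) = ∫_{7}^{9} f(x) dx
where f(x) = \frac{1}{8}
= \frac{1}{4}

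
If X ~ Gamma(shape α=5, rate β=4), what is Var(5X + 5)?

For X ~ Gamma(shape α=5, rate β=4):
Var(X) = \frac{5}{16}
Var(5X + 5) = (5)² × Var(X) = 25 × \frac{5}{16} = \frac{125}{16}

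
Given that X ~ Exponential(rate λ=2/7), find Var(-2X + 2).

For X ~ Exponential(rate λ=2/7):
Var(X) = \frac{49}{4}
Var(-2X + 2) = (-2)² × Var(X) = 4 × \frac{49}{4} = 49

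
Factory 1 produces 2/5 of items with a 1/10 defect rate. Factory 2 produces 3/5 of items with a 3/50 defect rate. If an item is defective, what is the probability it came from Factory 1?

Using Bayes' theorem:
P(F1) = 2/5, P(D|F1) = 1/10
P(F2) = 3/5, P(D|F2) = 3/50
P(D) = P(D|F1)P(F1) + P(D|F2)P(F2)
     = \frac{19}{250}
P(F1|D) = P(D|F1)P(F1) / P(D)
= \frac{10}{19}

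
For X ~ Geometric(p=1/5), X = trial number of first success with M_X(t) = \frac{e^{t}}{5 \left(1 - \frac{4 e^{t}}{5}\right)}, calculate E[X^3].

To find E[X^3], compute M^(3)(0):
M^(1)(t) = \frac{e^{t}}{5 \left(1 - \frac{4 e^{t}}{5}\right)} + \frac{4 e^{2 t}}{25 \left(1 - \frac{4 e^{t}}{5}\right)^{2}}
M^(2)(t) = \frac{e^{t}}{5 \left(1 - \frac{4 e^{t}}{5}\right)} + \frac{12 e^{2 t}}{25 \left(1 - \frac{4 e^{t}}{5}\right)^{2}} + \frac{32 e^{3 t}}{125 \left(1 - \frac{4 e^{t}}{5}\right)^{3}}
M^(3)(t) = \frac{e^{t}}{5 \left(1 - \frac{4 e^{t}}{5}\right)} + \frac{28 e^{2 t}}{25 \left(1 - \frac{4 e^{t}}{5}\right)^{2}} + \frac{192 e^{3 t}}{125 \left(1 - \frac{4 e^{t}}{5}\right)^{3}} + \frac{384 e^{4 t}}{625 \left(1 - \frac{4 e^{t}}{5}\right)^{4}}
M^(3)(0) = 605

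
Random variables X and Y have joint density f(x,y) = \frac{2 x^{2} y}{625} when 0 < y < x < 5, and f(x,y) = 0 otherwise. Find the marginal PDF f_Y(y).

f_Y(y) = ∫_y^5 \frac{2 x^{2} y}{625} dx = \frac{2 y \left(125 - y^{3}\right)}{1875}
for 0 < y < 5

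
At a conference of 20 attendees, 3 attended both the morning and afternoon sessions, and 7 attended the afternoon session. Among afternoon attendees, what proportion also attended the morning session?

P(A ∩ B) = 3/20
P(B) = 7/20
P(A|B) = P(A ∩ B) / P(B) = (3/20) / (7/20) = 3/7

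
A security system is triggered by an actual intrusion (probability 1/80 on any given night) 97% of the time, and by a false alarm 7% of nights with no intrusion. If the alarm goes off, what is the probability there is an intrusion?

Let D = the rare event, + = positive/flagged.
P(D) = 1/80
P(+|D) = 97/100
P(+|D') = 7/100
P(+) = P(+|D)P(D) + P(+|D')P(D')
     = \frac{97}{100} × \frac{1}{80} + \frac{7}{100} × \frac{79}{80}
     = \frac{13}{160}
P(D|+) = P(+|D)P(D)/P(+) = \frac{97}{650}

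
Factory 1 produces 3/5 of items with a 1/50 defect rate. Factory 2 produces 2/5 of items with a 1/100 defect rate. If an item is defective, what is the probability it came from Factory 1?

Using Bayes' theorem:
P(F1) = 3/5, P(D|F1) = 1/50
P(F2) = 2/5, P(D|F2) = 1/100
P(D) = P(D|F1)P(F1) + P(D|F2)P(F2)
     = \frac{2}{125}
P(F1|D) = P(D|F1)P(F1) / P(D)
= \frac{3}{4}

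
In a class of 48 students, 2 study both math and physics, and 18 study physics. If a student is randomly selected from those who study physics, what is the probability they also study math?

P(A ∩ B) = 2/48 = 1/24
P(B) = 18/48 = 3/8
P(A|B) = P(A ∩ B) / P(B) = (1/24) / (3/8) = 1/9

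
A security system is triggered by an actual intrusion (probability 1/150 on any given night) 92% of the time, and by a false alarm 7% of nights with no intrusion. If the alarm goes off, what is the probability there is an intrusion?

Let D = the rare event, + = positive/flagged.
P(D) = 1/150
P(+|D) = 92/100 = 23/25
P(+|D') = 7/100
P(+) = P(+|D)P(D) + P(+|D')P(D')
     = \frac{23}{25} × \frac{1}{150} + \frac{7}{100} × \frac{149}{150}
     = \frac{227}{3000}
P(D|+) = P(+|D)P(D)/P(+) = \frac{92}{1135}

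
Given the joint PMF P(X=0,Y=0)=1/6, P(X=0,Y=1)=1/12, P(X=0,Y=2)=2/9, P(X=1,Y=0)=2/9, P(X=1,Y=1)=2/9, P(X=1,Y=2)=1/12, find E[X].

First find marginal of X:
P(X=0) = 17/36
P(X=1) = 19/36
E[X] = 0 × 17/36 + 1 × 19/36 = 19/36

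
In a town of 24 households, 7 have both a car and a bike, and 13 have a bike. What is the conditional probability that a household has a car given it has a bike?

P(A ∩ B) = 7/24
P(B) = 13/24
P(A|B) = P(A ∩ B) / P(B) = (7/24) / (13/24) = 7/13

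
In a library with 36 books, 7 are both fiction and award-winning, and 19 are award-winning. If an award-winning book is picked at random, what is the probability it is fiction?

P(A ∩ B) = 7/36
P(B) = 19/36
P(A|B) = P(A ∩ B) / P(B) = (7/36) / (19/36) = 7/19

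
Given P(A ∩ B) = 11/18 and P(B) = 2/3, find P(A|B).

P(A|B) = P(A ∩ B) / P(B)
= (11/18) / (2/3)
= 11/12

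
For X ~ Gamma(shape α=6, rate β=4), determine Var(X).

For X ~ Gamma(shape α=6, rate β=4):
Var(X) = \frac{3}{8}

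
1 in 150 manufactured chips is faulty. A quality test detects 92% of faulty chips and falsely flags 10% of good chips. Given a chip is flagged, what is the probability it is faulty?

Let D = the rare event, + = positive/flagged.
P(D) = 1/150
P(+|D) = 92/100 = 23/25
P(+|D') = 10/100 = 1/10
P(+) = P(+|D)P(D) + P(+|D')P(D')
     = \frac{23}{25} × \frac{1}{150} + \frac{1}{10} × \frac{149}{150}
     = \frac{791}{7500}
P(D|+) = P(+|D)P(D)/P(+) = \frac{46}{791}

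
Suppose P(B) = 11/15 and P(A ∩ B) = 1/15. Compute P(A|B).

P(A|B) = P(A ∩ B) / P(B)
= (1/15) / (11/15)
= 1/11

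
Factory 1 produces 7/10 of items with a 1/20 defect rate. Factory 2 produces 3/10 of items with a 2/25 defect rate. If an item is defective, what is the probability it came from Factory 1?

Using Bayes' theorem:
P(F1) = 7/10, P(D|F1) = 1/20
P(F2) = 3/10, P(D|F2) = 2/25
P(D) = P(D|F1)P(F1) + P(D|F2)P(F2)
     = \frac{59}{1000}
P(F1|D) = P(D|F1)P(F1) / P(D)
= \frac{35}{59}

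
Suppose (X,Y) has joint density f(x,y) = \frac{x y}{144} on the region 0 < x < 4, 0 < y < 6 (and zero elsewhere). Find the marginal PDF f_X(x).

f_X(x) = ∫_0^6 f(x,y) dy
= ∫_0^6 \frac{x y}{144} dy
= \frac{x}{8} for 0 < x < 4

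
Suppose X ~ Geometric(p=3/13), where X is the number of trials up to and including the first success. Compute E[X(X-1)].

E[X(X-1)] = E[X² - X] = E[X²] - E[X]
E[X] = \frac{13}{3}
E[X²] = Var(X) + (E[X])² = \frac{130}{9} + (\frac{13}{3})² = \frac{299}{9}
E[X(X-1)] = \frac{299}{9} - \frac{13}{3} = \frac{260}{9}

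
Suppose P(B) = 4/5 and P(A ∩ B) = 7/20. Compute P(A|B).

P(A|B) = P(A ∩ B) / P(B)
= (7/20) / (4/5)
= 7/16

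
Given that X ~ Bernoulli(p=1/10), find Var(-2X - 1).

For X ~ Bernoulli(p=1/10):
Var(X) = \frac{9}{100}
Var(-2X - 1) = (-2)² × Var(X) = 4 × \frac{9}{100} = \frac{9}{25}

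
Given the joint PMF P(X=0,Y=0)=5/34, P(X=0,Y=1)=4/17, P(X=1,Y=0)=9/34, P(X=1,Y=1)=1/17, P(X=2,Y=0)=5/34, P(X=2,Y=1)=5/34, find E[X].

First find marginal of X:
P(X=0) = 13/34
P(X=1) = 11/34
P(X=2) = 5/17
E[X] = 0 × 13/34 + 1 × 11/34 + 2 × 5/17 = 31/34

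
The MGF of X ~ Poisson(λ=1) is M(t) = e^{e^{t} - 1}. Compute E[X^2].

To find E[X^2], compute M^(2)(0):
M^(1)(t) = e^{t} e^{e^{t} - 1}
M^(2)(t) = e^{2 t} e^{e^{t} - 1} + e^{t} e^{e^{t} - 1}
M^(2)(0) = 2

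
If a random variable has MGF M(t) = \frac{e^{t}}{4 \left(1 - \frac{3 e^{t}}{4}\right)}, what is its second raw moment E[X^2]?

To find E[X^2], compute M^(2)(0):
M^(1)(t) = \frac{e^{t}}{4 \left(1 - \frac{3 e^{t}}{4}\right)} + \frac{3 e^{2 t}}{16 \left(1 - \frac{3 e^{t}}{4}\right)^{2}}
M^(2)(t) = \frac{e^{t}}{4 \left(1 - \frac{3 e^{t}}{4}\right)} + \frac{9 e^{2 t}}{16 \left(1 - \frac{3 e^{t}}{4}\right)^{2}} + \frac{9 e^{3 t}}{32 \left(1 - \frac{3 e^{t}}{4}\right)^{3}}
M^(2)(0) = 28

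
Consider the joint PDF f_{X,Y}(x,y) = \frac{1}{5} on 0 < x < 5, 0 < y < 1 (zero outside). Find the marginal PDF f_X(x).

f_X(x) = ∫_0^1 f(x,y) dy
= ∫_0^1 \frac{1}{5} dy
= \frac{1}{5} for 0 < x < 5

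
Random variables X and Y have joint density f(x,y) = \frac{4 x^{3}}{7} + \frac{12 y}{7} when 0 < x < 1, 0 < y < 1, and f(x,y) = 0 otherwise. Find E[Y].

E[Y] = ∫_0^1 ∫_0^1 y × f(x,y) dx dy
= \frac{9}{14}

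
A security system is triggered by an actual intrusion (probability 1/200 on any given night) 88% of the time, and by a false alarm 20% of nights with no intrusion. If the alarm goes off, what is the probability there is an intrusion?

Let D = the rare event, + = positive/flagged.
P(D) = 1/200
P(+|D) = 88/100 = 22/25
P(+|D') = 20/100 = 1/5
P(+) = P(+|D)P(D) + P(+|D')P(D')
     = \frac{22}{25} × \frac{1}{200} + \frac{1}{5} × \frac{199}{200}
     = \frac{1017}{5000}
P(D|+) = P(+|D)P(D)/P(+) = \frac{22}{1017}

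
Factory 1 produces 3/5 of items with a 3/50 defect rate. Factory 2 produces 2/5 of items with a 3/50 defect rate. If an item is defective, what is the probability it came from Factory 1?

Using Bayes' theorem:
P(F1) = 3/5, P(D|F1) = 3/50
P(F2) = 2/5, P(D|F2) = 3/50
P(D) = P(D|F1)P(F1) + P(D|F2)P(F2)
     = \frac{3}{50}
P(F1|D) = P(D|F1)P(F1) / P(D)
= \frac{3}{5}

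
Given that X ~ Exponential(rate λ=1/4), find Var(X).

For X ~ Exponential(rate λ=1/4):
Var(X) = 16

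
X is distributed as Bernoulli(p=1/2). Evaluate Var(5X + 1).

For X ~ Bernoulli(p=1/2):
Var(X) = \frac{1}{4}
Var(5X + 1) = (5)² × Var(X) = 25 × \frac{1}{4} = \frac{25}{4}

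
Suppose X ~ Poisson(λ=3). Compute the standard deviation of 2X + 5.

For X ~ Poisson(λ=3):
Var(X) = 3
SD(X) = √(Var(X)) = √(3) = \sqrt{3}
SD(2X + 5) = |2| × SD(X) = 2 × \sqrt{3} = 2 \sqrt{3}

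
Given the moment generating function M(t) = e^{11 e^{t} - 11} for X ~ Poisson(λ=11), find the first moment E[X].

To find E[X], compute M^(1)(0):
M^(1)(t) = 11 e^{t} e^{11 e^{t} - 11}
M^(1)(0) = 11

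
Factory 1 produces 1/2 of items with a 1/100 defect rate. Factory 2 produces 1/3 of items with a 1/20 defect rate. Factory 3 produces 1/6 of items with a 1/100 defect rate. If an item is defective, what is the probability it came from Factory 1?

Using Bayes' theorem:
P(F1) = 1/2, P(D|F1) = 1/100
P(F2) = 1/3, P(D|F2) = 1/20
P(F3) = 1/6, P(D|F3) = 1/100
P(D) = P(D|F1)P(F1) + P(D|F2)P(F2) + P(D|F3)P(F3)
     = \frac{7}{300}
P(F1|D) = P(D|F1)P(F1) / P(D)
= \frac{3}{14}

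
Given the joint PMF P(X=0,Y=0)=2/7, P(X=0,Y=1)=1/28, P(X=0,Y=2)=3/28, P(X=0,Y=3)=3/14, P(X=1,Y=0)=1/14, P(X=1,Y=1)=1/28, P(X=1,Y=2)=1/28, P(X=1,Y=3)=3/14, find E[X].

First find marginal of X:
P(X=0) = 9/14
P(X=1) = 5/14
E[X] = 0 × 9/14 + 1 × 5/14 = 5/14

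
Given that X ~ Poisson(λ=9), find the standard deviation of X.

For X ~ Poisson(λ=9):
Var(X) = 9
SD(X) = √(Var(X)) = √(9) = 3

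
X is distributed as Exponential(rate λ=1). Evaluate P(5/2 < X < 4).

P(5/2 < X < 4) = ∫_{5/2}^{4} f(x) dx
where f(x) = e^{- x}
= - \frac{1}{e^{4}} + e^{- \frac{5}{2}}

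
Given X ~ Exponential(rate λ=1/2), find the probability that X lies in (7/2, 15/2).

P(7/2 < X < 15/2) = ∫_{7/2}^{15/2} f(x) dx
where f(x) = \frac{e^{- \frac{x}{2}}}{2}
= - \frac{1 - e^{2}}{e^{\frac{15}{4}}}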